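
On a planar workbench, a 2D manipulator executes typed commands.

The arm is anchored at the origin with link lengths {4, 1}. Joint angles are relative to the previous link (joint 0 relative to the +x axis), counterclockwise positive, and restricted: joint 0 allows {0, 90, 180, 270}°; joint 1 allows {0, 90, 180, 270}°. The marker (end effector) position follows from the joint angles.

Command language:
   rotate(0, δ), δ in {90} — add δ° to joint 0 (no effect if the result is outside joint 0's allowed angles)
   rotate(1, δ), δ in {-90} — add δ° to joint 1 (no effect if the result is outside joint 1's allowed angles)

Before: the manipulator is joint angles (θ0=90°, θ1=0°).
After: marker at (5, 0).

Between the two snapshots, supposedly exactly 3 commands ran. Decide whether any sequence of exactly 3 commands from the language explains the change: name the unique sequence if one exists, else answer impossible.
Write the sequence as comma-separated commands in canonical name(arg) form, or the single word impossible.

rotate(0, 90), rotate(0, 90), rotate(0, 90)

t0: joint angles (θ0=90°, θ1=0°)
1. rotate(0, 90) → joint angles (θ0=180°, θ1=0°)
2. rotate(0, 90) → joint angles (θ0=270°, θ1=0°)
3. rotate(0, 90) → joint angles (θ0=0°, θ1=0°)
all 8 alternatives checked — unique.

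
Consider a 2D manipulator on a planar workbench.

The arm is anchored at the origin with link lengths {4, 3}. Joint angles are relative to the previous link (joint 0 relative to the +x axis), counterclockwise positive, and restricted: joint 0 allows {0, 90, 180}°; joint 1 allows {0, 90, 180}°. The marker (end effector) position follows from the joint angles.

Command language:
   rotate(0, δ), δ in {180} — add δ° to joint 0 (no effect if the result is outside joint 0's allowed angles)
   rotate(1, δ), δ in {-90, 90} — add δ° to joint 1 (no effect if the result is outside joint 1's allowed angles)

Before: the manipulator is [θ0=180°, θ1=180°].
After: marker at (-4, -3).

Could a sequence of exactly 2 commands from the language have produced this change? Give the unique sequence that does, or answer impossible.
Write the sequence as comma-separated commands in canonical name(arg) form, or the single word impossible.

rotate(1, 90), rotate(1, -90)

key: running rotate(1, -90) before rotate(1, 90) would end elsewhere — order is forced
start: [θ0=180°, θ1=180°]
step 1 (rotate(1, 90)): [θ0=180°, θ1=180°]
step 2 (rotate(1, -90)): [θ0=180°, θ1=90°]
no rival 2-sequence matches.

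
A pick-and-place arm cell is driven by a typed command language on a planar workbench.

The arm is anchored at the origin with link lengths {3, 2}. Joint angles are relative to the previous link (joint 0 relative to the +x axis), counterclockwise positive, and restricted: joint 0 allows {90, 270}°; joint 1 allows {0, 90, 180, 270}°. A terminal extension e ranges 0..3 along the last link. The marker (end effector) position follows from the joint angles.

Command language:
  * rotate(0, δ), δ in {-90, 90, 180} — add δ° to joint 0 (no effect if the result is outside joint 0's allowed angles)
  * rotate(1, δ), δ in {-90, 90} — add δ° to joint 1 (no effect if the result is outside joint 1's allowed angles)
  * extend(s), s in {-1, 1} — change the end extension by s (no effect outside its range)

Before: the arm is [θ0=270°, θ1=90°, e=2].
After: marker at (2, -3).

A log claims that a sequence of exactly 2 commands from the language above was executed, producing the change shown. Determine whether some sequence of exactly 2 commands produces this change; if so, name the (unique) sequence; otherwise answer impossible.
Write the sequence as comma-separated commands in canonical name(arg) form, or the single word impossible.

start: [θ0=270°, θ1=90°, e=2]
step 1 (extend(-1)): [θ0=270°, θ1=90°, e=1]
step 2 (extend(-1)): [θ0=270°, θ1=90°, e=0]
no rival 2-sequence matches.

extend(-1), extend(-1)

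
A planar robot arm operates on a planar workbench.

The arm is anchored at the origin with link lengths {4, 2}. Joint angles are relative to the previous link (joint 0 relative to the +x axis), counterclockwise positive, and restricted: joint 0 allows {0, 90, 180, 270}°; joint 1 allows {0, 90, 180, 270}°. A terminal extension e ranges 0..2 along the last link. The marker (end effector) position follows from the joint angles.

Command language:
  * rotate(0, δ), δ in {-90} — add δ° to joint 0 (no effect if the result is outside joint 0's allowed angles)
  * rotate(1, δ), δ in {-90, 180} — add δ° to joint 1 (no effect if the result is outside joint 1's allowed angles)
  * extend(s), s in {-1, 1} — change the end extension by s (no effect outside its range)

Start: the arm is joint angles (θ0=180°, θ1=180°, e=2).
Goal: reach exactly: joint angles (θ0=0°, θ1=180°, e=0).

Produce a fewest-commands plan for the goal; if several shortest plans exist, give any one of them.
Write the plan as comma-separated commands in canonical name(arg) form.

from: joint angles (θ0=180°, θ1=180°, e=2)
step 1 (rotate(0, -90)): joint angles (θ0=90°, θ1=180°, e=2)
step 2 (rotate(0, -90)): joint angles (θ0=0°, θ1=180°, e=2)
step 3 (extend(-1)): joint angles (θ0=0°, θ1=180°, e=1)
step 4 (extend(-1)): joint angles (θ0=0°, θ1=180°, e=0)
nothing shorter than 4 reaches the goal.

rotate(0, -90), rotate(0, -90), extend(-1), extend(-1)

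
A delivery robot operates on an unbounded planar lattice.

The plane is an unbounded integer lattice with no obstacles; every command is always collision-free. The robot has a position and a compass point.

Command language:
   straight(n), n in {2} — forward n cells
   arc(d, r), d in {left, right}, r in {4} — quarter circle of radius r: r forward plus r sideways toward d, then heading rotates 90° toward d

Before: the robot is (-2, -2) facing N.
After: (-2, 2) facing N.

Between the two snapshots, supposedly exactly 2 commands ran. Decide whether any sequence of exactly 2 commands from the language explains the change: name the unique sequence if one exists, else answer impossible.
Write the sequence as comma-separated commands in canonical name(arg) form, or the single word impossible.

straight(2), straight(2)

key: still facing N at the end — nothing in the sequence rotates
t0: (-2, -2) facing N
1. straight(2) → (-2, 0) facing N
2. straight(2) → (-2, 2) facing N
uniquely the one of 9 2-step routes that fits.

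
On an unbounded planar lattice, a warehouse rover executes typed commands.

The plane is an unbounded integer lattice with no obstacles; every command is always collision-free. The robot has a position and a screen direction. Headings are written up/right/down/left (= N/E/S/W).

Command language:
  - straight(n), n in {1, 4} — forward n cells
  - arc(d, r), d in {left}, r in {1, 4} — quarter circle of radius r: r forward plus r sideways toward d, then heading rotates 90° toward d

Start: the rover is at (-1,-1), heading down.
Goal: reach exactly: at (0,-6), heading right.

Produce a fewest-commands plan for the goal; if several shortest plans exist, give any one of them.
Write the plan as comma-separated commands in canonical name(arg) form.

from: at (-1,-1), heading down
1. straight(4) → at (-1,-5), heading down
2. arc(left, 1) → at (0,-6), heading right
shorter routes all fall short; 2 is best.

straight(4), arc(left, 1)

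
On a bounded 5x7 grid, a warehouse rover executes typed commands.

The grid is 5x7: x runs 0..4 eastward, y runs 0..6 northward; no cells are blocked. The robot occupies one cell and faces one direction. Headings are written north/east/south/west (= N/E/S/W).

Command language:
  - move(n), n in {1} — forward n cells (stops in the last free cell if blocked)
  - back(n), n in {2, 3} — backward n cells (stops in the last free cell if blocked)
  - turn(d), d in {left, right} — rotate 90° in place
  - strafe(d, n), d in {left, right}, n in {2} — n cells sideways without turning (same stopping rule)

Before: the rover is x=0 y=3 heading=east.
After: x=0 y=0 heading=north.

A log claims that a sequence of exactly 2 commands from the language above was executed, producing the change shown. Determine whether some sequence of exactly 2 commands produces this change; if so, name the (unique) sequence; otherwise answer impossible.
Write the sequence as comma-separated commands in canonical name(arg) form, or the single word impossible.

turn(left), back(3)

key: order matters: swapping turn(left) and back(3) lands elsewhere
start: x=0 y=3 heading=east
step 1 (turn(left)): x=0 y=3 heading=north
step 2 (back(3)): x=0 y=0 heading=north
all 49 alternatives checked — unique.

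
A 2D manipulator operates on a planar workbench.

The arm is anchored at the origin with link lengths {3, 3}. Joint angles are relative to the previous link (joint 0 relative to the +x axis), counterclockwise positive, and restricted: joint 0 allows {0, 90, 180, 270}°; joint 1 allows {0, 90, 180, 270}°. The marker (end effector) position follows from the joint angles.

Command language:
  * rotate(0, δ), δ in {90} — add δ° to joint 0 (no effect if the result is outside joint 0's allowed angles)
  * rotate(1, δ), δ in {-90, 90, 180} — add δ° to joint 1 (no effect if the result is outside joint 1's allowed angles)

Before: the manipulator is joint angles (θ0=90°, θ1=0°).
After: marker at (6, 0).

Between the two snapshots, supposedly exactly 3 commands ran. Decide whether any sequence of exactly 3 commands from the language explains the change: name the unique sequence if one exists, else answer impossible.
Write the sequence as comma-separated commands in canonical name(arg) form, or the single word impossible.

rotate(0, 90), rotate(0, 90), rotate(0, 90)

from: joint angles (θ0=90°, θ1=0°)
[1] after rotate(0, 90): joint angles (θ0=180°, θ1=0°)
[2] after rotate(0, 90): joint angles (θ0=270°, θ1=0°)
[3] after rotate(0, 90): joint angles (θ0=0°, θ1=0°)
all 64 alternatives checked — unique.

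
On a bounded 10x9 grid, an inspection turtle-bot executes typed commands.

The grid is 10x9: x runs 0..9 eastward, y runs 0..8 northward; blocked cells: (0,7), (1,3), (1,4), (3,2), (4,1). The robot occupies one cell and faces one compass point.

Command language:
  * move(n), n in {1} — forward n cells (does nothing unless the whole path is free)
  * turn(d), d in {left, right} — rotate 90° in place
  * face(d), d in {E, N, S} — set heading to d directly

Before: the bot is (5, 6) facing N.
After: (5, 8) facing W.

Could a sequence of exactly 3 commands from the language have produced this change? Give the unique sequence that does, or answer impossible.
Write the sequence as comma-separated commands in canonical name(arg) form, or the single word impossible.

move(1), move(1), turn(left)

key: position moved to (5,8) AND the heading swung to W — translation plus rotation needed
start: (5, 6) facing N
[1] after move(1): (5, 7) facing N
[2] after move(1): (5, 8) facing N
[3] after turn(left): (5, 8) facing W
no rival 3-sequence matches.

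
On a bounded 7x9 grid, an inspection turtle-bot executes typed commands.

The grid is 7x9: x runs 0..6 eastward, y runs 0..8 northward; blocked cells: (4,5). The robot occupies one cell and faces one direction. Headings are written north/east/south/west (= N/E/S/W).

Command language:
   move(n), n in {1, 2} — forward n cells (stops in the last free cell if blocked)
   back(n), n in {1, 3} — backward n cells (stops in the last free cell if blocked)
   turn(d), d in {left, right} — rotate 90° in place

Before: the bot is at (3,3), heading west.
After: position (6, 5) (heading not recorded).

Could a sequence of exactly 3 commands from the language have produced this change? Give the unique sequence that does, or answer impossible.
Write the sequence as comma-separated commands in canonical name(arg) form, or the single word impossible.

back(3), turn(right), move(2)

key: running move(2) before back(3) would end elsewhere — order is forced
from: at (3,3), heading west
t=1 back(3) ⇒ at (6,3), heading west
t=2 turn(right) ⇒ at (6,3), heading north
t=3 move(2) ⇒ at (6,5), heading north
no other 3-command option fits: unique.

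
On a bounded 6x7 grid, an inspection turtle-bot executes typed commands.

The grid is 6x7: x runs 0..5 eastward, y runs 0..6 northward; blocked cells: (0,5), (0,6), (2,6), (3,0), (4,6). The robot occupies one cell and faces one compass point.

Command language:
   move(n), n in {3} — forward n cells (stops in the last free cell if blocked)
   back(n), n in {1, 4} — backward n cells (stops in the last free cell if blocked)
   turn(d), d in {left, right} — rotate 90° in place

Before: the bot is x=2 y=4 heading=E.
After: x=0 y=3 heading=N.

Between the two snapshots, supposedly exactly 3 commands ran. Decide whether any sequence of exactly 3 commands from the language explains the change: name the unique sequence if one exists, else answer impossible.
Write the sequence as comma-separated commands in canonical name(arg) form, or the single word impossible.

key: cell and facing (now N) both changed — the 3 commands mix motion and turning
t0: x=2 y=4 heading=E
t=1 back(4) ⇒ x=0 y=4 heading=E
t=2 turn(left) ⇒ x=0 y=4 heading=N
t=3 back(1) ⇒ x=0 y=3 heading=N
no other 3-command option fits: unique.

back(4), turn(left), back(1)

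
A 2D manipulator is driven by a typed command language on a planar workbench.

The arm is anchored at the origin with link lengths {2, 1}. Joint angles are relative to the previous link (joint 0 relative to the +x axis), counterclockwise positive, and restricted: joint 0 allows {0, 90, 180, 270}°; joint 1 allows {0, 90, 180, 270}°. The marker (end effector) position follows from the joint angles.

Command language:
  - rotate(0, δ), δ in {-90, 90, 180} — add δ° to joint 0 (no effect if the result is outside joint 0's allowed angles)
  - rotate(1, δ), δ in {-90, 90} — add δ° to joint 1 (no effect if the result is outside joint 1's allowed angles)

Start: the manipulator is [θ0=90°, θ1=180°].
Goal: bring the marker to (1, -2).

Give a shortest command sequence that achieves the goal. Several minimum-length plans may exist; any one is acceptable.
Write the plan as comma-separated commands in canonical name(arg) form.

rotate(0, 180), rotate(1, -90)

start: [θ0=90°, θ1=180°]
t=1 rotate(0, 180) ⇒ [θ0=270°, θ1=180°]
t=2 rotate(1, -90) ⇒ [θ0=270°, θ1=90°]
no 1-step plan works, so 2 is optimal.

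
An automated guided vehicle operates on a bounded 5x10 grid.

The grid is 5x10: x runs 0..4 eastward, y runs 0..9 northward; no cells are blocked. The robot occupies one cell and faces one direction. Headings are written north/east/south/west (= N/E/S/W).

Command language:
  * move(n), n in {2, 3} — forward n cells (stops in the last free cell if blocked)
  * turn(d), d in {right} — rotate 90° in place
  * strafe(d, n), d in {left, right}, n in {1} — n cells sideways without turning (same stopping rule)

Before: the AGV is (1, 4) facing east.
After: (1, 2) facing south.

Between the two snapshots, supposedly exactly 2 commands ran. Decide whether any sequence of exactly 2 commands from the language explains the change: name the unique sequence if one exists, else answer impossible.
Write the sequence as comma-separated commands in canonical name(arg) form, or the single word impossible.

key: running move(2) before turn(right) would end elsewhere — order is forced
from: (1, 4) facing east
t=1 turn(right) ⇒ (1, 4) facing south
t=2 move(2) ⇒ (1, 2) facing south
uniquely the one of 25 2-step routes that fits.

turn(right), move(2)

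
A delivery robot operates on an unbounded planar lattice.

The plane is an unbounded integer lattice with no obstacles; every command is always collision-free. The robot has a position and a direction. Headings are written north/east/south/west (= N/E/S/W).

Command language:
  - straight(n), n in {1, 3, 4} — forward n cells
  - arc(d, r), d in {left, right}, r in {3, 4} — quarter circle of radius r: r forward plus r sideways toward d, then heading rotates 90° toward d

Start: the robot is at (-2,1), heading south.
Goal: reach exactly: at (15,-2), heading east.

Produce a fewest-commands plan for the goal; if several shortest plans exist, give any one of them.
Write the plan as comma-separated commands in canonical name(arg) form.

arc(left, 4), arc(left, 4), arc(right, 3), arc(right, 3), arc(left, 3)

t0: at (-2,1), heading south
1. arc(left, 4) → at (2,-3), heading east
2. arc(left, 4) → at (6,1), heading north
3. arc(right, 3) → at (9,4), heading east
4. arc(right, 3) → at (12,1), heading south
5. arc(left, 3) → at (15,-2), heading east
shorter routes all fall short; 5 is best.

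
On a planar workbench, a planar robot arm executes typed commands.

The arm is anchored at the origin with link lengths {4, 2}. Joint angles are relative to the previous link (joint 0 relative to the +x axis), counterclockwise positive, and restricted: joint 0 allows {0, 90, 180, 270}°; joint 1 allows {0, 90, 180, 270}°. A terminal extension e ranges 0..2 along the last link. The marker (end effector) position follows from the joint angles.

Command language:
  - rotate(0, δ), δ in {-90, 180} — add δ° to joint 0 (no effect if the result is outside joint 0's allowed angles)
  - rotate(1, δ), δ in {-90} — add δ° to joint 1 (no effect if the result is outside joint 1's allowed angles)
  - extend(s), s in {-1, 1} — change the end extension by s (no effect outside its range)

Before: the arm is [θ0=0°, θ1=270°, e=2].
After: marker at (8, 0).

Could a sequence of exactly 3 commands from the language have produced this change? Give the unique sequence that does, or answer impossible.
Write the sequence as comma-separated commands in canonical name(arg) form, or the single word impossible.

from: [θ0=0°, θ1=270°, e=2]
[1] after rotate(1, -90): [θ0=0°, θ1=180°, e=2]
[2] after rotate(1, -90): [θ0=0°, θ1=90°, e=2]
[3] after rotate(1, -90): [θ0=0°, θ1=0°, e=2]
no rival 3-sequence matches.

rotate(1, -90), rotate(1, -90), rotate(1, -90)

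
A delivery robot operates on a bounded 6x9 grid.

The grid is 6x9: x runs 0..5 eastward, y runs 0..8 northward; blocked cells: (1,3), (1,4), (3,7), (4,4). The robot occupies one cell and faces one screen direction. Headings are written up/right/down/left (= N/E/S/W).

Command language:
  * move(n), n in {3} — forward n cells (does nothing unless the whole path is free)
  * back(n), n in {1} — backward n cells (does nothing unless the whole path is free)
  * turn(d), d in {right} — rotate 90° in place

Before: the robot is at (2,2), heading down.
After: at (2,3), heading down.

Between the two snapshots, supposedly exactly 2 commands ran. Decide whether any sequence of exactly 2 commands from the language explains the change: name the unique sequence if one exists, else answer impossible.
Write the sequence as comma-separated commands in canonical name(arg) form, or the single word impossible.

key: heading stays S — no command in the sequence turns
initial: at (2,2), heading down
1. move(3) → at (2,2), heading down
2. back(1) → at (2,3), heading down
uniquely the one of 9 2-step routes that fits.

move(3), back(1)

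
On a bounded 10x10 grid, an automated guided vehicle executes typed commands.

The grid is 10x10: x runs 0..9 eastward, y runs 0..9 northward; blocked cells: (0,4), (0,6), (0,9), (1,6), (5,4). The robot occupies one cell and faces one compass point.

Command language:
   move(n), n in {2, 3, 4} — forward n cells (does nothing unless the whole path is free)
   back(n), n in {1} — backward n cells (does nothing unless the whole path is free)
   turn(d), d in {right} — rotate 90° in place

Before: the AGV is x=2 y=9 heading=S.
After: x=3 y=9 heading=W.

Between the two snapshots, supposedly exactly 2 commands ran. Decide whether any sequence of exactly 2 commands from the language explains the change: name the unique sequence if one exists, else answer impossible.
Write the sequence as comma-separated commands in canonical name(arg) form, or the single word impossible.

turn(right), back(1)

key: position moved to (3,9) AND the heading swung to W — translation plus rotation needed
from: x=2 y=9 heading=S
step 1 (turn(right)): x=2 y=9 heading=W
step 2 (back(1)): x=3 y=9 heading=W
no other 2-command option fits: unique.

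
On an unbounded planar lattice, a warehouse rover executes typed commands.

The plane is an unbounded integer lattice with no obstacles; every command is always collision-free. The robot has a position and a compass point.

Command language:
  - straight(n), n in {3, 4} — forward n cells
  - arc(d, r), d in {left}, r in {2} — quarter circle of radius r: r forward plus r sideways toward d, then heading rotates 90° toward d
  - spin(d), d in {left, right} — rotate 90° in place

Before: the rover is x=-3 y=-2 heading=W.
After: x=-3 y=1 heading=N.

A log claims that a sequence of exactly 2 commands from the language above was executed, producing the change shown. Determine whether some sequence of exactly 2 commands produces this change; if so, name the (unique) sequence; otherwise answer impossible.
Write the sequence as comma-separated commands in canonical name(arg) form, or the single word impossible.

key: running straight(3) before spin(right) would end elsewhere — order is forced
begin: x=-3 y=-2 heading=W
[1] after spin(right): x=-3 y=-2 heading=N
[2] after straight(3): x=-3 y=1 heading=N
all 25 alternatives checked — unique.

spin(right), straight(3)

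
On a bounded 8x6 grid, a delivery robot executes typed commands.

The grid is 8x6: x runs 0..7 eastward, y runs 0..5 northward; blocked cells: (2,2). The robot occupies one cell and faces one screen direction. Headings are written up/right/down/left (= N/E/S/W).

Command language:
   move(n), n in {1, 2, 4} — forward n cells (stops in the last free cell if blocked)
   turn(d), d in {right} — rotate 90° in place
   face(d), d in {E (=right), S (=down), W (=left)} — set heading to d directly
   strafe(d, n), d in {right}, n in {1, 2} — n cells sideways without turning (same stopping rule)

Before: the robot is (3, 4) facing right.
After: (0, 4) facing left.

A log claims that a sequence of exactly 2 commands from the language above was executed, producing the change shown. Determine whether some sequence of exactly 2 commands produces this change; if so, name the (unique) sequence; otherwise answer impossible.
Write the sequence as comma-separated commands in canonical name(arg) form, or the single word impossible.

face(W), move(4)

key: running move(4) before face(W) would end elsewhere — order is forced
t0: (3, 4) facing right
1. face(W) → (3, 4) facing left
2. move(4) → (0, 4) facing left
uniquely the one of 81 2-step routes that fits.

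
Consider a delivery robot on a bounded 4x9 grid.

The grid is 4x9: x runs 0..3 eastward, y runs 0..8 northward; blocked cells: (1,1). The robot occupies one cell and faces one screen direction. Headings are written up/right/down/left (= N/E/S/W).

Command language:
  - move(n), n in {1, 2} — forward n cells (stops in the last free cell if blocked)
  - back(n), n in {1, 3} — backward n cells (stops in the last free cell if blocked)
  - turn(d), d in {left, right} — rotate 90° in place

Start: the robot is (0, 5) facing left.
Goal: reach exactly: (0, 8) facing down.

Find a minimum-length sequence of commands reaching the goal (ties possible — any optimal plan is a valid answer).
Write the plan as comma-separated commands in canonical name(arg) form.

from: (0, 5) facing left
t=1 turn(left) ⇒ (0, 5) facing down
t=2 back(3) ⇒ (0, 8) facing down
minimal: 2 command(s), checked below 2.

turn(left), back(3)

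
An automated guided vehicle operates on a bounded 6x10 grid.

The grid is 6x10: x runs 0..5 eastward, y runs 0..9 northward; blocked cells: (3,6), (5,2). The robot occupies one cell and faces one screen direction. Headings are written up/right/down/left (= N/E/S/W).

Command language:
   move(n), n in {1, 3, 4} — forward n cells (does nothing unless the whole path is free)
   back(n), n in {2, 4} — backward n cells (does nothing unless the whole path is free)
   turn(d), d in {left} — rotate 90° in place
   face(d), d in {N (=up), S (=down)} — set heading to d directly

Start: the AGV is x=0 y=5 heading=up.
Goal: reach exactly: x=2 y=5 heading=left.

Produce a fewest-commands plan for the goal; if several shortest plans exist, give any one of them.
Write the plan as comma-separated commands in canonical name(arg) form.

turn(left), back(2)

from: x=0 y=5 heading=up
t=1 turn(left) ⇒ x=0 y=5 heading=left
t=2 back(2) ⇒ x=2 y=5 heading=left
nothing shorter than 2 reaches the goal.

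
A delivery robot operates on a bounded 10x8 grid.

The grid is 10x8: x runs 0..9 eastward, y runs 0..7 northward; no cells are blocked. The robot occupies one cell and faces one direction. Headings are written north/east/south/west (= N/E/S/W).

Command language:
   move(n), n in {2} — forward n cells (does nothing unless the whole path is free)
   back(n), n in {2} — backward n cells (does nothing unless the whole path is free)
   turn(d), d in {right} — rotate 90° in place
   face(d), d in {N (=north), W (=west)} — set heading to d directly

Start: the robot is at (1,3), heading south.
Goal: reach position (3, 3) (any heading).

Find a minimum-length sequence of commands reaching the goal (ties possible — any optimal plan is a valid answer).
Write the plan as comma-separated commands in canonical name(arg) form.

turn(right), back(2)

start: at (1,3), heading south
[1] after turn(right): at (1,3), heading west
[2] after back(2): at (3,3), heading west
minimal: 2 command(s), checked below 2.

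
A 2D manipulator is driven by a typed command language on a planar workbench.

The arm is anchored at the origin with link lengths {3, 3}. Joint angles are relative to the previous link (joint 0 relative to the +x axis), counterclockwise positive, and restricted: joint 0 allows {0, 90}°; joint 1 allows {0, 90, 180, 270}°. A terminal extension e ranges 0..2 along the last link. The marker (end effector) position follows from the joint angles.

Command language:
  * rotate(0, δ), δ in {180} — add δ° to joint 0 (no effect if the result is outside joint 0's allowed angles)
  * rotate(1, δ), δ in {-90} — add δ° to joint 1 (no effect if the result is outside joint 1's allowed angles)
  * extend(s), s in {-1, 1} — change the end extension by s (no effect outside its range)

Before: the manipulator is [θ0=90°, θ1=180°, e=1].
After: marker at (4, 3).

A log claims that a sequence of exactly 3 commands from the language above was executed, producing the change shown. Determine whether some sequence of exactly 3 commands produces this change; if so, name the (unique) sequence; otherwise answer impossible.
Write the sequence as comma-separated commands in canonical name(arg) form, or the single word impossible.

rotate(1, -90), rotate(1, -90), rotate(1, -90)

t0: [θ0=90°, θ1=180°, e=1]
t=1 rotate(1, -90) ⇒ [θ0=90°, θ1=90°, e=1]
t=2 rotate(1, -90) ⇒ [θ0=90°, θ1=0°, e=1]
t=3 rotate(1, -90) ⇒ [θ0=90°, θ1=270°, e=1]
uniquely the one of 64 3-step routes that fits.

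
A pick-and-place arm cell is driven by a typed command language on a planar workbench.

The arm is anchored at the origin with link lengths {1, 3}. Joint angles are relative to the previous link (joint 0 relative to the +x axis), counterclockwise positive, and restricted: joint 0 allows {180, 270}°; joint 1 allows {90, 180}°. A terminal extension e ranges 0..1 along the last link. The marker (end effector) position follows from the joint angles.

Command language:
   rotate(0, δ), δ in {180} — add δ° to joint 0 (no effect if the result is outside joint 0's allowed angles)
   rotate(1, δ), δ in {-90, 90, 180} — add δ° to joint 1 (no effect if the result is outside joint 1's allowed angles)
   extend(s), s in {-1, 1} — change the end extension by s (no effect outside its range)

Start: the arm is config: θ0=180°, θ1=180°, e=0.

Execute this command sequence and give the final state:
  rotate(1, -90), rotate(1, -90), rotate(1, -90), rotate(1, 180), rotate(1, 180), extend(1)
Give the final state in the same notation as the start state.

config: θ0=180°, θ1=90°, e=1

start: config: θ0=180°, θ1=180°, e=0
[1] after rotate(1, -90): config: θ0=180°, θ1=90°, e=0
[2] after rotate(1, -90): config: θ0=180°, θ1=90°, e=0
[3] after rotate(1, -90): config: θ0=180°, θ1=90°, e=0
[4] after rotate(1, 180): config: θ0=180°, θ1=90°, e=0
[5] after rotate(1, 180): config: θ0=180°, θ1=90°, e=0
[6] after extend(1): config: θ0=180°, θ1=90°, e=1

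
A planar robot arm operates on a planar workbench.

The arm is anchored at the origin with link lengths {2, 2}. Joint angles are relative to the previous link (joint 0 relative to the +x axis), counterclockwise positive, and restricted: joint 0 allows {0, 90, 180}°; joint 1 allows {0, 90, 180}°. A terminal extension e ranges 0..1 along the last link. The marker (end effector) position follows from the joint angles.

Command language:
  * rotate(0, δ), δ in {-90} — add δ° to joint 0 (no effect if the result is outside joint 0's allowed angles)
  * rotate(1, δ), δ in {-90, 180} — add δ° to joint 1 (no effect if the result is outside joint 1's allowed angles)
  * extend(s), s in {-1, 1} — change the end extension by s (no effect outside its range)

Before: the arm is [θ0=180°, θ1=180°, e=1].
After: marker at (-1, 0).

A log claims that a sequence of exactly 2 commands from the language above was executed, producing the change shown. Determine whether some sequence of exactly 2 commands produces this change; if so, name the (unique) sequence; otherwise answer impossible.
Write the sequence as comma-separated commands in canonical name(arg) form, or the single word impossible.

rotate(0, -90), rotate(0, -90)

t0: [θ0=180°, θ1=180°, e=1]
t=1 rotate(0, -90) ⇒ [θ0=90°, θ1=180°, e=1]
t=2 rotate(0, -90) ⇒ [θ0=0°, θ1=180°, e=1]
no other 2-command option fits: unique.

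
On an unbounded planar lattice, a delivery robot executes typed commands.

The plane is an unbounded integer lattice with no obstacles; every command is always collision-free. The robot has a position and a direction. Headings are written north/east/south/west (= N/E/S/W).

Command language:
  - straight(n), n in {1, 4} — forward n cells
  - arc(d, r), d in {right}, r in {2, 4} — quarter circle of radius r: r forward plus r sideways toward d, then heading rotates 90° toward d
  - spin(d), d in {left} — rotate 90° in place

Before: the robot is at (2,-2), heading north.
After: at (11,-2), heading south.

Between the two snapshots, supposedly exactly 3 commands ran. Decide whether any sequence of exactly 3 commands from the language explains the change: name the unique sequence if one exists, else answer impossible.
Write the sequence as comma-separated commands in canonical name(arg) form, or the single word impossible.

key: position moved to (11,-2) AND the heading swung to S — translation plus rotation needed
begin: at (2,-2), heading north
[1] after arc(right, 4): at (6,2), heading east
[2] after straight(1): at (7,2), heading east
[3] after arc(right, 4): at (11,-2), heading south
no other 3-command option fits: unique.

arc(right, 4), straight(1), arc(right, 4)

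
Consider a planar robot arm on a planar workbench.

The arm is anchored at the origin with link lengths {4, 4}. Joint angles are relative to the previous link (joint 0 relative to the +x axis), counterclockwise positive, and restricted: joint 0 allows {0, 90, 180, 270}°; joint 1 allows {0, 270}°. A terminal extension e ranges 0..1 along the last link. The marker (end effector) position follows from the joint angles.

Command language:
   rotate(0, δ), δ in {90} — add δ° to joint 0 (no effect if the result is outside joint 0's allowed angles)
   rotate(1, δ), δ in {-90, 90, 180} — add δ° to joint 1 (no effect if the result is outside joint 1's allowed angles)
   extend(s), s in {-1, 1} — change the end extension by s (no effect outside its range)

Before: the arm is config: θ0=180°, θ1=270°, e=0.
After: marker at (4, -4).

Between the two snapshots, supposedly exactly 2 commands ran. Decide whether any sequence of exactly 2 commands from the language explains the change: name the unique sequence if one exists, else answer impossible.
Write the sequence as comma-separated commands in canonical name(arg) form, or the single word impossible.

rotate(0, 90), rotate(0, 90)

initial: config: θ0=180°, θ1=270°, e=0
step 1 (rotate(0, 90)): config: θ0=270°, θ1=270°, e=0
step 2 (rotate(0, 90)): config: θ0=0°, θ1=270°, e=0
all 36 alternatives checked — unique.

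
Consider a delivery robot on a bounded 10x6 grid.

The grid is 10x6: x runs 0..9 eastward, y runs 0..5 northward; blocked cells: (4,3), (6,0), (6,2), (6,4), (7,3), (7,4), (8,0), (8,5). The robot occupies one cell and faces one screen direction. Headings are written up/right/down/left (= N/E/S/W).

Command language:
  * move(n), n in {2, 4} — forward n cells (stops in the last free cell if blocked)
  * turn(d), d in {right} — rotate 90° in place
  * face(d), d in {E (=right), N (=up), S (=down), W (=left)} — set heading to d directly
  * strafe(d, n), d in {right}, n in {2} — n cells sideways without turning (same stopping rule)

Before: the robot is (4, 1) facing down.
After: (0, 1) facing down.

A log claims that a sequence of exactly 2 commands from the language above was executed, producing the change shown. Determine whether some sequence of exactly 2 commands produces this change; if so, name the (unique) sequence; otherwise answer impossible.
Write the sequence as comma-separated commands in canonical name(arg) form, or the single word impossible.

strafe(right, 2), strafe(right, 2)

key: heading stays S — no command in the sequence turns
start: (4, 1) facing down
1. strafe(right, 2) → (2, 1) facing down
2. strafe(right, 2) → (0, 1) facing down
no rival 2-sequence matches.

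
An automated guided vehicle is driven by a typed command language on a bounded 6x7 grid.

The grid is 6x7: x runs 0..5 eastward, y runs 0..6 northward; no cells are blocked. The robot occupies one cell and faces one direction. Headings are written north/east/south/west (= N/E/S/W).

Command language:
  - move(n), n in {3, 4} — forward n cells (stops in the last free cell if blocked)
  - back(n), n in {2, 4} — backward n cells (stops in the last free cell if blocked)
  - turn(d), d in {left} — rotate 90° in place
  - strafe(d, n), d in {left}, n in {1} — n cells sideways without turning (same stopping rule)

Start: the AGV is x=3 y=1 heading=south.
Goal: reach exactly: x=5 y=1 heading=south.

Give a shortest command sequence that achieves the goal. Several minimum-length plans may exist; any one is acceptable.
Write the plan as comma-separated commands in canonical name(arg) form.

from: x=3 y=1 heading=south
step 1 (strafe(left, 1)): x=4 y=1 heading=south
step 2 (strafe(left, 1)): x=5 y=1 heading=south
nothing shorter than 2 reaches the goal.

strafe(left, 1), strafe(left, 1)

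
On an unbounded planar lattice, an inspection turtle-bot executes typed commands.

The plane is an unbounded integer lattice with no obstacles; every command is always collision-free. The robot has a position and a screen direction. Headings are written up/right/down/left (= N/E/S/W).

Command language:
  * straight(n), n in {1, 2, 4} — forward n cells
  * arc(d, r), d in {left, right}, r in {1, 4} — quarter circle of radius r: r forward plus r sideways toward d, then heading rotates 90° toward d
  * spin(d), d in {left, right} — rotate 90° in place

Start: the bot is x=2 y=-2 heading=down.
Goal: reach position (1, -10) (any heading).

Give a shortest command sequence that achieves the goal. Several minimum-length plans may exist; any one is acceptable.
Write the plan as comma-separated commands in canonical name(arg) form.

begin: x=2 y=-2 heading=down
t=1 spin(left) ⇒ x=2 y=-2 heading=right
t=2 arc(right, 4) ⇒ x=6 y=-6 heading=down
t=3 arc(right, 4) ⇒ x=2 y=-10 heading=left
t=4 straight(1) ⇒ x=1 y=-10 heading=left
nothing shorter than 4 reaches the goal.

spin(left), arc(right, 4), arc(right, 4), straight(1)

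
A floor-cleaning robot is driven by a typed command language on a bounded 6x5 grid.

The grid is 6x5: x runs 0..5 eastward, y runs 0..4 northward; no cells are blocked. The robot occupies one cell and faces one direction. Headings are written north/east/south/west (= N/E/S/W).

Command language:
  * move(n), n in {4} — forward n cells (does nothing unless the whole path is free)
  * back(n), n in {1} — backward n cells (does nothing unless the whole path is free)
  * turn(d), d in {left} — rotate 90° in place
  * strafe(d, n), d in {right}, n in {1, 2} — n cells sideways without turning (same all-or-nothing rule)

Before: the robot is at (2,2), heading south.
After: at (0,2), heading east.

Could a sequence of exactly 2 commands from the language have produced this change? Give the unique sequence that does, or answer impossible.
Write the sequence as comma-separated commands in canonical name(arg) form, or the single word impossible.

strafe(right, 2), turn(left)

key: order matters: swapping strafe(right, 2) and turn(left) lands elsewhere
from: at (2,2), heading south
[1] after strafe(right, 2): at (0,2), heading south
[2] after turn(left): at (0,2), heading east
uniquely the one of 25 2-step routes that fits.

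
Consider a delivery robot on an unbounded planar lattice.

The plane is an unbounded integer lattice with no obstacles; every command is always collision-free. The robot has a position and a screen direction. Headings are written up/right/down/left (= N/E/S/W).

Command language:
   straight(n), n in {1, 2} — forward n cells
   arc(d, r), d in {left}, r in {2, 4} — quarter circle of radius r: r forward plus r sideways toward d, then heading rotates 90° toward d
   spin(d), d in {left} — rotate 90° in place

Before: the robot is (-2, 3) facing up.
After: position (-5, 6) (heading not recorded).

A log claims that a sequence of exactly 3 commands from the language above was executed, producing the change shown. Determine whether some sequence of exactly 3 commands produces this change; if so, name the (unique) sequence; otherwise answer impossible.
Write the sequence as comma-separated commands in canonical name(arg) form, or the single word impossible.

initial: (-2, 3) facing up
[1] after straight(1): (-2, 4) facing up
[2] after arc(left, 2): (-4, 6) facing left
[3] after straight(1): (-5, 6) facing left
no rival 3-sequence matches.

straight(1), arc(left, 2), straight(1)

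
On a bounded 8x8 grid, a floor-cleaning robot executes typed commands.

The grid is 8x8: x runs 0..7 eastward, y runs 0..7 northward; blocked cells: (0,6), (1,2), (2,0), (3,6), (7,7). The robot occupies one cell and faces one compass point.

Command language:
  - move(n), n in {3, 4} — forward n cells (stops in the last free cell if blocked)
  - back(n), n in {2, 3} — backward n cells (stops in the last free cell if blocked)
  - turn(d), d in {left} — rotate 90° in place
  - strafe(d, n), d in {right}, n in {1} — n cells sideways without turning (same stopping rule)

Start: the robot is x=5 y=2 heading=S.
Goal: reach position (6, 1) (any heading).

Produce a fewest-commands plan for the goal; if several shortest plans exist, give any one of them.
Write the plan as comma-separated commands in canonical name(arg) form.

initial: x=5 y=2 heading=S
1. turn(left) → x=5 y=2 heading=E
2. strafe(right, 1) → x=5 y=1 heading=E
3. turn(left) → x=5 y=1 heading=N
4. strafe(right, 1) → x=6 y=1 heading=N
shorter routes all fall short; 4 is best.

turn(left), strafe(right, 1), turn(left), strafe(right, 1)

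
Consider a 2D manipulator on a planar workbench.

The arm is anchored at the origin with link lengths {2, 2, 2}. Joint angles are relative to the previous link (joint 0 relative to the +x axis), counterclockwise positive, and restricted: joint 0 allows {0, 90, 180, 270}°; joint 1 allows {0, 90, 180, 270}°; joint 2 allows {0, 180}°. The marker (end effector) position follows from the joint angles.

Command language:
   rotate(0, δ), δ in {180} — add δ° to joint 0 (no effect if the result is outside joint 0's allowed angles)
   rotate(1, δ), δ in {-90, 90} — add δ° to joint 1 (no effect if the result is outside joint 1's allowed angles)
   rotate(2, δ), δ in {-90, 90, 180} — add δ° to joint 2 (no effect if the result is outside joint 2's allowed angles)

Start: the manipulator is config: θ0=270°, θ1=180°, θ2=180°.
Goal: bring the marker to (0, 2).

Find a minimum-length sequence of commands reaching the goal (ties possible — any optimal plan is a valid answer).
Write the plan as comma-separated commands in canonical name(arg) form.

t0: config: θ0=270°, θ1=180°, θ2=180°
1. rotate(2, 180) → config: θ0=270°, θ1=180°, θ2=0°
minimal: 1 command(s), checked below 1.

rotate(2, 180)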